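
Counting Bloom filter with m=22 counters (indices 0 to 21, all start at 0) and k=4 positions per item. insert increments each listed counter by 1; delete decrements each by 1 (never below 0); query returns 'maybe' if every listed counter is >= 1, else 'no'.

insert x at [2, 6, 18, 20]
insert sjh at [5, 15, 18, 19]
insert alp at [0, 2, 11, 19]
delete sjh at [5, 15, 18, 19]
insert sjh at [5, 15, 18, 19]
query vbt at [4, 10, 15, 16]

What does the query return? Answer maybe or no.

Step 1: insert x at [2, 6, 18, 20] -> counters=[0,0,1,0,0,0,1,0,0,0,0,0,0,0,0,0,0,0,1,0,1,0]
Step 2: insert sjh at [5, 15, 18, 19] -> counters=[0,0,1,0,0,1,1,0,0,0,0,0,0,0,0,1,0,0,2,1,1,0]
Step 3: insert alp at [0, 2, 11, 19] -> counters=[1,0,2,0,0,1,1,0,0,0,0,1,0,0,0,1,0,0,2,2,1,0]
Step 4: delete sjh at [5, 15, 18, 19] -> counters=[1,0,2,0,0,0,1,0,0,0,0,1,0,0,0,0,0,0,1,1,1,0]
Step 5: insert sjh at [5, 15, 18, 19] -> counters=[1,0,2,0,0,1,1,0,0,0,0,1,0,0,0,1,0,0,2,2,1,0]
Query vbt: check counters[4]=0 counters[10]=0 counters[15]=1 counters[16]=0 -> no

Answer: no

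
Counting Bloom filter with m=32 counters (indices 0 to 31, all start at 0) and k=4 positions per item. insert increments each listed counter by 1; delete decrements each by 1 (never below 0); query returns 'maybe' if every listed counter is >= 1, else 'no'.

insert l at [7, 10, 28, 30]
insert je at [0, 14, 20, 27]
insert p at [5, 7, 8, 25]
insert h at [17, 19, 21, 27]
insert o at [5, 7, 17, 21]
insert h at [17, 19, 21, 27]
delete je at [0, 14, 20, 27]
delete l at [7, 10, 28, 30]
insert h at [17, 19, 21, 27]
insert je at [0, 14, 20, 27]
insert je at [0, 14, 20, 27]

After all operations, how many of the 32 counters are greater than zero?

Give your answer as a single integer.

Step 1: insert l at [7, 10, 28, 30] -> counters=[0,0,0,0,0,0,0,1,0,0,1,0,0,0,0,0,0,0,0,0,0,0,0,0,0,0,0,0,1,0,1,0]
Step 2: insert je at [0, 14, 20, 27] -> counters=[1,0,0,0,0,0,0,1,0,0,1,0,0,0,1,0,0,0,0,0,1,0,0,0,0,0,0,1,1,0,1,0]
Step 3: insert p at [5, 7, 8, 25] -> counters=[1,0,0,0,0,1,0,2,1,0,1,0,0,0,1,0,0,0,0,0,1,0,0,0,0,1,0,1,1,0,1,0]
Step 4: insert h at [17, 19, 21, 27] -> counters=[1,0,0,0,0,1,0,2,1,0,1,0,0,0,1,0,0,1,0,1,1,1,0,0,0,1,0,2,1,0,1,0]
Step 5: insert o at [5, 7, 17, 21] -> counters=[1,0,0,0,0,2,0,3,1,0,1,0,0,0,1,0,0,2,0,1,1,2,0,0,0,1,0,2,1,0,1,0]
Step 6: insert h at [17, 19, 21, 27] -> counters=[1,0,0,0,0,2,0,3,1,0,1,0,0,0,1,0,0,3,0,2,1,3,0,0,0,1,0,3,1,0,1,0]
Step 7: delete je at [0, 14, 20, 27] -> counters=[0,0,0,0,0,2,0,3,1,0,1,0,0,0,0,0,0,3,0,2,0,3,0,0,0,1,0,2,1,0,1,0]
Step 8: delete l at [7, 10, 28, 30] -> counters=[0,0,0,0,0,2,0,2,1,0,0,0,0,0,0,0,0,3,0,2,0,3,0,0,0,1,0,2,0,0,0,0]
Step 9: insert h at [17, 19, 21, 27] -> counters=[0,0,0,0,0,2,0,2,1,0,0,0,0,0,0,0,0,4,0,3,0,4,0,0,0,1,0,3,0,0,0,0]
Step 10: insert je at [0, 14, 20, 27] -> counters=[1,0,0,0,0,2,0,2,1,0,0,0,0,0,1,0,0,4,0,3,1,4,0,0,0,1,0,4,0,0,0,0]
Step 11: insert je at [0, 14, 20, 27] -> counters=[2,0,0,0,0,2,0,2,1,0,0,0,0,0,2,0,0,4,0,3,2,4,0,0,0,1,0,5,0,0,0,0]
Final counters=[2,0,0,0,0,2,0,2,1,0,0,0,0,0,2,0,0,4,0,3,2,4,0,0,0,1,0,5,0,0,0,0] -> 11 nonzero

Answer: 11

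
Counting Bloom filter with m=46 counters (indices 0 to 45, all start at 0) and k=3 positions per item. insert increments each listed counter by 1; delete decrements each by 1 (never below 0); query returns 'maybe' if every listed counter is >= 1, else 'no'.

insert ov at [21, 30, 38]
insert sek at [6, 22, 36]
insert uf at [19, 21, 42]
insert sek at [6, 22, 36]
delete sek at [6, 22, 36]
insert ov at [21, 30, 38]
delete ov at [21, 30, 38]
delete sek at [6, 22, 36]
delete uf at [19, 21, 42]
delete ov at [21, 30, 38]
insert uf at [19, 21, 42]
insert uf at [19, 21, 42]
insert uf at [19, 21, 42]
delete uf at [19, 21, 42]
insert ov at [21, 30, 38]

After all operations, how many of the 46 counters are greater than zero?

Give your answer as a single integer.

Step 1: insert ov at [21, 30, 38] -> counters=[0,0,0,0,0,0,0,0,0,0,0,0,0,0,0,0,0,0,0,0,0,1,0,0,0,0,0,0,0,0,1,0,0,0,0,0,0,0,1,0,0,0,0,0,0,0]
Step 2: insert sek at [6, 22, 36] -> counters=[0,0,0,0,0,0,1,0,0,0,0,0,0,0,0,0,0,0,0,0,0,1,1,0,0,0,0,0,0,0,1,0,0,0,0,0,1,0,1,0,0,0,0,0,0,0]
Step 3: insert uf at [19, 21, 42] -> counters=[0,0,0,0,0,0,1,0,0,0,0,0,0,0,0,0,0,0,0,1,0,2,1,0,0,0,0,0,0,0,1,0,0,0,0,0,1,0,1,0,0,0,1,0,0,0]
Step 4: insert sek at [6, 22, 36] -> counters=[0,0,0,0,0,0,2,0,0,0,0,0,0,0,0,0,0,0,0,1,0,2,2,0,0,0,0,0,0,0,1,0,0,0,0,0,2,0,1,0,0,0,1,0,0,0]
Step 5: delete sek at [6, 22, 36] -> counters=[0,0,0,0,0,0,1,0,0,0,0,0,0,0,0,0,0,0,0,1,0,2,1,0,0,0,0,0,0,0,1,0,0,0,0,0,1,0,1,0,0,0,1,0,0,0]
Step 6: insert ov at [21, 30, 38] -> counters=[0,0,0,0,0,0,1,0,0,0,0,0,0,0,0,0,0,0,0,1,0,3,1,0,0,0,0,0,0,0,2,0,0,0,0,0,1,0,2,0,0,0,1,0,0,0]
Step 7: delete ov at [21, 30, 38] -> counters=[0,0,0,0,0,0,1,0,0,0,0,0,0,0,0,0,0,0,0,1,0,2,1,0,0,0,0,0,0,0,1,0,0,0,0,0,1,0,1,0,0,0,1,0,0,0]
Step 8: delete sek at [6, 22, 36] -> counters=[0,0,0,0,0,0,0,0,0,0,0,0,0,0,0,0,0,0,0,1,0,2,0,0,0,0,0,0,0,0,1,0,0,0,0,0,0,0,1,0,0,0,1,0,0,0]
Step 9: delete uf at [19, 21, 42] -> counters=[0,0,0,0,0,0,0,0,0,0,0,0,0,0,0,0,0,0,0,0,0,1,0,0,0,0,0,0,0,0,1,0,0,0,0,0,0,0,1,0,0,0,0,0,0,0]
Step 10: delete ov at [21, 30, 38] -> counters=[0,0,0,0,0,0,0,0,0,0,0,0,0,0,0,0,0,0,0,0,0,0,0,0,0,0,0,0,0,0,0,0,0,0,0,0,0,0,0,0,0,0,0,0,0,0]
Step 11: insert uf at [19, 21, 42] -> counters=[0,0,0,0,0,0,0,0,0,0,0,0,0,0,0,0,0,0,0,1,0,1,0,0,0,0,0,0,0,0,0,0,0,0,0,0,0,0,0,0,0,0,1,0,0,0]
Step 12: insert uf at [19, 21, 42] -> counters=[0,0,0,0,0,0,0,0,0,0,0,0,0,0,0,0,0,0,0,2,0,2,0,0,0,0,0,0,0,0,0,0,0,0,0,0,0,0,0,0,0,0,2,0,0,0]
Step 13: insert uf at [19, 21, 42] -> counters=[0,0,0,0,0,0,0,0,0,0,0,0,0,0,0,0,0,0,0,3,0,3,0,0,0,0,0,0,0,0,0,0,0,0,0,0,0,0,0,0,0,0,3,0,0,0]
Step 14: delete uf at [19, 21, 42] -> counters=[0,0,0,0,0,0,0,0,0,0,0,0,0,0,0,0,0,0,0,2,0,2,0,0,0,0,0,0,0,0,0,0,0,0,0,0,0,0,0,0,0,0,2,0,0,0]
Step 15: insert ov at [21, 30, 38] -> counters=[0,0,0,0,0,0,0,0,0,0,0,0,0,0,0,0,0,0,0,2,0,3,0,0,0,0,0,0,0,0,1,0,0,0,0,0,0,0,1,0,0,0,2,0,0,0]
Final counters=[0,0,0,0,0,0,0,0,0,0,0,0,0,0,0,0,0,0,0,2,0,3,0,0,0,0,0,0,0,0,1,0,0,0,0,0,0,0,1,0,0,0,2,0,0,0] -> 5 nonzero

Answer: 5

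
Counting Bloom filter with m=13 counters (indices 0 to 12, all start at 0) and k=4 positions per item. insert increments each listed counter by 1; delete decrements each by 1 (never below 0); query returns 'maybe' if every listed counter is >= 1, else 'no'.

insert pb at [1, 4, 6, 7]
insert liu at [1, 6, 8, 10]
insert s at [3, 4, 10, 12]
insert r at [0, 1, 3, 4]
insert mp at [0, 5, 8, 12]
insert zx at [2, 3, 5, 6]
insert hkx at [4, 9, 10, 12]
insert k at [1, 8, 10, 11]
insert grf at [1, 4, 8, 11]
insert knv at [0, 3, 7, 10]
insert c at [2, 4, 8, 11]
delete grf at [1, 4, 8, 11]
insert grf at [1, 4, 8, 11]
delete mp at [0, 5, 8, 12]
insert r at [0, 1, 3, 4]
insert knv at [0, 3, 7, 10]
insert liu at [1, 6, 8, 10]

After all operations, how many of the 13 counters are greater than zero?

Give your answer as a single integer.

Answer: 13

Derivation:
Step 1: insert pb at [1, 4, 6, 7] -> counters=[0,1,0,0,1,0,1,1,0,0,0,0,0]
Step 2: insert liu at [1, 6, 8, 10] -> counters=[0,2,0,0,1,0,2,1,1,0,1,0,0]
Step 3: insert s at [3, 4, 10, 12] -> counters=[0,2,0,1,2,0,2,1,1,0,2,0,1]
Step 4: insert r at [0, 1, 3, 4] -> counters=[1,3,0,2,3,0,2,1,1,0,2,0,1]
Step 5: insert mp at [0, 5, 8, 12] -> counters=[2,3,0,2,3,1,2,1,2,0,2,0,2]
Step 6: insert zx at [2, 3, 5, 6] -> counters=[2,3,1,3,3,2,3,1,2,0,2,0,2]
Step 7: insert hkx at [4, 9, 10, 12] -> counters=[2,3,1,3,4,2,3,1,2,1,3,0,3]
Step 8: insert k at [1, 8, 10, 11] -> counters=[2,4,1,3,4,2,3,1,3,1,4,1,3]
Step 9: insert grf at [1, 4, 8, 11] -> counters=[2,5,1,3,5,2,3,1,4,1,4,2,3]
Step 10: insert knv at [0, 3, 7, 10] -> counters=[3,5,1,4,5,2,3,2,4,1,5,2,3]
Step 11: insert c at [2, 4, 8, 11] -> counters=[3,5,2,4,6,2,3,2,5,1,5,3,3]
Step 12: delete grf at [1, 4, 8, 11] -> counters=[3,4,2,4,5,2,3,2,4,1,5,2,3]
Step 13: insert grf at [1, 4, 8, 11] -> counters=[3,5,2,4,6,2,3,2,5,1,5,3,3]
Step 14: delete mp at [0, 5, 8, 12] -> counters=[2,5,2,4,6,1,3,2,4,1,5,3,2]
Step 15: insert r at [0, 1, 3, 4] -> counters=[3,6,2,5,7,1,3,2,4,1,5,3,2]
Step 16: insert knv at [0, 3, 7, 10] -> counters=[4,6,2,6,7,1,3,3,4,1,6,3,2]
Step 17: insert liu at [1, 6, 8, 10] -> counters=[4,7,2,6,7,1,4,3,5,1,7,3,2]
Final counters=[4,7,2,6,7,1,4,3,5,1,7,3,2] -> 13 nonzero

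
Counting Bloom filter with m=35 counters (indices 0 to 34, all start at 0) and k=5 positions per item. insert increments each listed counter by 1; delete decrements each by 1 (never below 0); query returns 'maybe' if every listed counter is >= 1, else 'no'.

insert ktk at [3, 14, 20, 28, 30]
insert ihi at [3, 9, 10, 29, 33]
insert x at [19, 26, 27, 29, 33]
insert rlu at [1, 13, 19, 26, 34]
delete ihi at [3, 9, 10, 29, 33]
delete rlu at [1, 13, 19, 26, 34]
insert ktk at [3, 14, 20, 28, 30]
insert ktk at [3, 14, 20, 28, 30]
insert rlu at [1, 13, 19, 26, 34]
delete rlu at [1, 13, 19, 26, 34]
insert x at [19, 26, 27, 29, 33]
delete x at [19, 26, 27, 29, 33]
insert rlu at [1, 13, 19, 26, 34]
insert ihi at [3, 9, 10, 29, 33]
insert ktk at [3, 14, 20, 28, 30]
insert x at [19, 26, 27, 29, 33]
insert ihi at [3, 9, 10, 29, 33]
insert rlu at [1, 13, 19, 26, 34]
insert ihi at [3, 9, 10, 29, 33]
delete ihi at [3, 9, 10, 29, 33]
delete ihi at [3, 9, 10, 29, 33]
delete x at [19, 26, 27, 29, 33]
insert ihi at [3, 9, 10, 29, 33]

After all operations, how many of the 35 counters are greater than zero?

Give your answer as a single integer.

Answer: 15

Derivation:
Step 1: insert ktk at [3, 14, 20, 28, 30] -> counters=[0,0,0,1,0,0,0,0,0,0,0,0,0,0,1,0,0,0,0,0,1,0,0,0,0,0,0,0,1,0,1,0,0,0,0]
Step 2: insert ihi at [3, 9, 10, 29, 33] -> counters=[0,0,0,2,0,0,0,0,0,1,1,0,0,0,1,0,0,0,0,0,1,0,0,0,0,0,0,0,1,1,1,0,0,1,0]
Step 3: insert x at [19, 26, 27, 29, 33] -> counters=[0,0,0,2,0,0,0,0,0,1,1,0,0,0,1,0,0,0,0,1,1,0,0,0,0,0,1,1,1,2,1,0,0,2,0]
Step 4: insert rlu at [1, 13, 19, 26, 34] -> counters=[0,1,0,2,0,0,0,0,0,1,1,0,0,1,1,0,0,0,0,2,1,0,0,0,0,0,2,1,1,2,1,0,0,2,1]
Step 5: delete ihi at [3, 9, 10, 29, 33] -> counters=[0,1,0,1,0,0,0,0,0,0,0,0,0,1,1,0,0,0,0,2,1,0,0,0,0,0,2,1,1,1,1,0,0,1,1]
Step 6: delete rlu at [1, 13, 19, 26, 34] -> counters=[0,0,0,1,0,0,0,0,0,0,0,0,0,0,1,0,0,0,0,1,1,0,0,0,0,0,1,1,1,1,1,0,0,1,0]
Step 7: insert ktk at [3, 14, 20, 28, 30] -> counters=[0,0,0,2,0,0,0,0,0,0,0,0,0,0,2,0,0,0,0,1,2,0,0,0,0,0,1,1,2,1,2,0,0,1,0]
Step 8: insert ktk at [3, 14, 20, 28, 30] -> counters=[0,0,0,3,0,0,0,0,0,0,0,0,0,0,3,0,0,0,0,1,3,0,0,0,0,0,1,1,3,1,3,0,0,1,0]
Step 9: insert rlu at [1, 13, 19, 26, 34] -> counters=[0,1,0,3,0,0,0,0,0,0,0,0,0,1,3,0,0,0,0,2,3,0,0,0,0,0,2,1,3,1,3,0,0,1,1]
Step 10: delete rlu at [1, 13, 19, 26, 34] -> counters=[0,0,0,3,0,0,0,0,0,0,0,0,0,0,3,0,0,0,0,1,3,0,0,0,0,0,1,1,3,1,3,0,0,1,0]
Step 11: insert x at [19, 26, 27, 29, 33] -> counters=[0,0,0,3,0,0,0,0,0,0,0,0,0,0,3,0,0,0,0,2,3,0,0,0,0,0,2,2,3,2,3,0,0,2,0]
Step 12: delete x at [19, 26, 27, 29, 33] -> counters=[0,0,0,3,0,0,0,0,0,0,0,0,0,0,3,0,0,0,0,1,3,0,0,0,0,0,1,1,3,1,3,0,0,1,0]
Step 13: insert rlu at [1, 13, 19, 26, 34] -> counters=[0,1,0,3,0,0,0,0,0,0,0,0,0,1,3,0,0,0,0,2,3,0,0,0,0,0,2,1,3,1,3,0,0,1,1]
Step 14: insert ihi at [3, 9, 10, 29, 33] -> counters=[0,1,0,4,0,0,0,0,0,1,1,0,0,1,3,0,0,0,0,2,3,0,0,0,0,0,2,1,3,2,3,0,0,2,1]
Step 15: insert ktk at [3, 14, 20, 28, 30] -> counters=[0,1,0,5,0,0,0,0,0,1,1,0,0,1,4,0,0,0,0,2,4,0,0,0,0,0,2,1,4,2,4,0,0,2,1]
Step 16: insert x at [19, 26, 27, 29, 33] -> counters=[0,1,0,5,0,0,0,0,0,1,1,0,0,1,4,0,0,0,0,3,4,0,0,0,0,0,3,2,4,3,4,0,0,3,1]
Step 17: insert ihi at [3, 9, 10, 29, 33] -> counters=[0,1,0,6,0,0,0,0,0,2,2,0,0,1,4,0,0,0,0,3,4,0,0,0,0,0,3,2,4,4,4,0,0,4,1]
Step 18: insert rlu at [1, 13, 19, 26, 34] -> counters=[0,2,0,6,0,0,0,0,0,2,2,0,0,2,4,0,0,0,0,4,4,0,0,0,0,0,4,2,4,4,4,0,0,4,2]
Step 19: insert ihi at [3, 9, 10, 29, 33] -> counters=[0,2,0,7,0,0,0,0,0,3,3,0,0,2,4,0,0,0,0,4,4,0,0,0,0,0,4,2,4,5,4,0,0,5,2]
Step 20: delete ihi at [3, 9, 10, 29, 33] -> counters=[0,2,0,6,0,0,0,0,0,2,2,0,0,2,4,0,0,0,0,4,4,0,0,0,0,0,4,2,4,4,4,0,0,4,2]
Step 21: delete ihi at [3, 9, 10, 29, 33] -> counters=[0,2,0,5,0,0,0,0,0,1,1,0,0,2,4,0,0,0,0,4,4,0,0,0,0,0,4,2,4,3,4,0,0,3,2]
Step 22: delete x at [19, 26, 27, 29, 33] -> counters=[0,2,0,5,0,0,0,0,0,1,1,0,0,2,4,0,0,0,0,3,4,0,0,0,0,0,3,1,4,2,4,0,0,2,2]
Step 23: insert ihi at [3, 9, 10, 29, 33] -> counters=[0,2,0,6,0,0,0,0,0,2,2,0,0,2,4,0,0,0,0,3,4,0,0,0,0,0,3,1,4,3,4,0,0,3,2]
Final counters=[0,2,0,6,0,0,0,0,0,2,2,0,0,2,4,0,0,0,0,3,4,0,0,0,0,0,3,1,4,3,4,0,0,3,2] -> 15 nonzero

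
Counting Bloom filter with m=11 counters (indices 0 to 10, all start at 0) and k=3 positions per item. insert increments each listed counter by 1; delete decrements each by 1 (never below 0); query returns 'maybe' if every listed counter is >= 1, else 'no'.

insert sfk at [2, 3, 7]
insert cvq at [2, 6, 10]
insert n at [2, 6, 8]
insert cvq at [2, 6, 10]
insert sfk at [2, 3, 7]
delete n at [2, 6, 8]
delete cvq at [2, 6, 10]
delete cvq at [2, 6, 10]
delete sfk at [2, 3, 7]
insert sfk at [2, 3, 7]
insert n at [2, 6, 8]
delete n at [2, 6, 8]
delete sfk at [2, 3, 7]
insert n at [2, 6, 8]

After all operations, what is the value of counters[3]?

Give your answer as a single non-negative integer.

Answer: 1

Derivation:
Step 1: insert sfk at [2, 3, 7] -> counters=[0,0,1,1,0,0,0,1,0,0,0]
Step 2: insert cvq at [2, 6, 10] -> counters=[0,0,2,1,0,0,1,1,0,0,1]
Step 3: insert n at [2, 6, 8] -> counters=[0,0,3,1,0,0,2,1,1,0,1]
Step 4: insert cvq at [2, 6, 10] -> counters=[0,0,4,1,0,0,3,1,1,0,2]
Step 5: insert sfk at [2, 3, 7] -> counters=[0,0,5,2,0,0,3,2,1,0,2]
Step 6: delete n at [2, 6, 8] -> counters=[0,0,4,2,0,0,2,2,0,0,2]
Step 7: delete cvq at [2, 6, 10] -> counters=[0,0,3,2,0,0,1,2,0,0,1]
Step 8: delete cvq at [2, 6, 10] -> counters=[0,0,2,2,0,0,0,2,0,0,0]
Step 9: delete sfk at [2, 3, 7] -> counters=[0,0,1,1,0,0,0,1,0,0,0]
Step 10: insert sfk at [2, 3, 7] -> counters=[0,0,2,2,0,0,0,2,0,0,0]
Step 11: insert n at [2, 6, 8] -> counters=[0,0,3,2,0,0,1,2,1,0,0]
Step 12: delete n at [2, 6, 8] -> counters=[0,0,2,2,0,0,0,2,0,0,0]
Step 13: delete sfk at [2, 3, 7] -> counters=[0,0,1,1,0,0,0,1,0,0,0]
Step 14: insert n at [2, 6, 8] -> counters=[0,0,2,1,0,0,1,1,1,0,0]
Final counters=[0,0,2,1,0,0,1,1,1,0,0] -> counters[3]=1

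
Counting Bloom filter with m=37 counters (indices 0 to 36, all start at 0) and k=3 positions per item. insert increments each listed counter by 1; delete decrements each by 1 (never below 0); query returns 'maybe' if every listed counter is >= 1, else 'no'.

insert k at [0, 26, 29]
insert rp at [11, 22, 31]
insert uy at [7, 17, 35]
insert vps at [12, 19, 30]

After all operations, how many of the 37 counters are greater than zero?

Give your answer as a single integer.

Answer: 12

Derivation:
Step 1: insert k at [0, 26, 29] -> counters=[1,0,0,0,0,0,0,0,0,0,0,0,0,0,0,0,0,0,0,0,0,0,0,0,0,0,1,0,0,1,0,0,0,0,0,0,0]
Step 2: insert rp at [11, 22, 31] -> counters=[1,0,0,0,0,0,0,0,0,0,0,1,0,0,0,0,0,0,0,0,0,0,1,0,0,0,1,0,0,1,0,1,0,0,0,0,0]
Step 3: insert uy at [7, 17, 35] -> counters=[1,0,0,0,0,0,0,1,0,0,0,1,0,0,0,0,0,1,0,0,0,0,1,0,0,0,1,0,0,1,0,1,0,0,0,1,0]
Step 4: insert vps at [12, 19, 30] -> counters=[1,0,0,0,0,0,0,1,0,0,0,1,1,0,0,0,0,1,0,1,0,0,1,0,0,0,1,0,0,1,1,1,0,0,0,1,0]
Final counters=[1,0,0,0,0,0,0,1,0,0,0,1,1,0,0,0,0,1,0,1,0,0,1,0,0,0,1,0,0,1,1,1,0,0,0,1,0] -> 12 nonzero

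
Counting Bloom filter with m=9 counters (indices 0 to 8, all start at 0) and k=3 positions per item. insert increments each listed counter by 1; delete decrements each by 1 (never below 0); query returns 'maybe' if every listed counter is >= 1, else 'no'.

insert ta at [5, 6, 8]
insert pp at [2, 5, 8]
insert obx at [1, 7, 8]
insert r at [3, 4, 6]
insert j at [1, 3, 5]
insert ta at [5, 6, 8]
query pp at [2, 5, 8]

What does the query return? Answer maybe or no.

Answer: maybe

Derivation:
Step 1: insert ta at [5, 6, 8] -> counters=[0,0,0,0,0,1,1,0,1]
Step 2: insert pp at [2, 5, 8] -> counters=[0,0,1,0,0,2,1,0,2]
Step 3: insert obx at [1, 7, 8] -> counters=[0,1,1,0,0,2,1,1,3]
Step 4: insert r at [3, 4, 6] -> counters=[0,1,1,1,1,2,2,1,3]
Step 5: insert j at [1, 3, 5] -> counters=[0,2,1,2,1,3,2,1,3]
Step 6: insert ta at [5, 6, 8] -> counters=[0,2,1,2,1,4,3,1,4]
Query pp: check counters[2]=1 counters[5]=4 counters[8]=4 -> maybe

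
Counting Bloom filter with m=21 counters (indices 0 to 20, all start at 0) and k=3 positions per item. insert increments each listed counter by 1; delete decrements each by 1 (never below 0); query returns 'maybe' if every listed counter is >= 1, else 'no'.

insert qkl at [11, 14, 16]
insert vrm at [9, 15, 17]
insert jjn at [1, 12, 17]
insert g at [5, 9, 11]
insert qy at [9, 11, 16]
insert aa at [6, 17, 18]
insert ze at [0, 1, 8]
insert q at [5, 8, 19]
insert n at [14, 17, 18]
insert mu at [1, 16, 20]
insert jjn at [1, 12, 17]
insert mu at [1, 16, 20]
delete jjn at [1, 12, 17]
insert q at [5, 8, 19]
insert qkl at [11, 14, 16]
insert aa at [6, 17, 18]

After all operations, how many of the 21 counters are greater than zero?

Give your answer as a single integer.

Answer: 15

Derivation:
Step 1: insert qkl at [11, 14, 16] -> counters=[0,0,0,0,0,0,0,0,0,0,0,1,0,0,1,0,1,0,0,0,0]
Step 2: insert vrm at [9, 15, 17] -> counters=[0,0,0,0,0,0,0,0,0,1,0,1,0,0,1,1,1,1,0,0,0]
Step 3: insert jjn at [1, 12, 17] -> counters=[0,1,0,0,0,0,0,0,0,1,0,1,1,0,1,1,1,2,0,0,0]
Step 4: insert g at [5, 9, 11] -> counters=[0,1,0,0,0,1,0,0,0,2,0,2,1,0,1,1,1,2,0,0,0]
Step 5: insert qy at [9, 11, 16] -> counters=[0,1,0,0,0,1,0,0,0,3,0,3,1,0,1,1,2,2,0,0,0]
Step 6: insert aa at [6, 17, 18] -> counters=[0,1,0,0,0,1,1,0,0,3,0,3,1,0,1,1,2,3,1,0,0]
Step 7: insert ze at [0, 1, 8] -> counters=[1,2,0,0,0,1,1,0,1,3,0,3,1,0,1,1,2,3,1,0,0]
Step 8: insert q at [5, 8, 19] -> counters=[1,2,0,0,0,2,1,0,2,3,0,3,1,0,1,1,2,3,1,1,0]
Step 9: insert n at [14, 17, 18] -> counters=[1,2,0,0,0,2,1,0,2,3,0,3,1,0,2,1,2,4,2,1,0]
Step 10: insert mu at [1, 16, 20] -> counters=[1,3,0,0,0,2,1,0,2,3,0,3,1,0,2,1,3,4,2,1,1]
Step 11: insert jjn at [1, 12, 17] -> counters=[1,4,0,0,0,2,1,0,2,3,0,3,2,0,2,1,3,5,2,1,1]
Step 12: insert mu at [1, 16, 20] -> counters=[1,5,0,0,0,2,1,0,2,3,0,3,2,0,2,1,4,5,2,1,2]
Step 13: delete jjn at [1, 12, 17] -> counters=[1,4,0,0,0,2,1,0,2,3,0,3,1,0,2,1,4,4,2,1,2]
Step 14: insert q at [5, 8, 19] -> counters=[1,4,0,0,0,3,1,0,3,3,0,3,1,0,2,1,4,4,2,2,2]
Step 15: insert qkl at [11, 14, 16] -> counters=[1,4,0,0,0,3,1,0,3,3,0,4,1,0,3,1,5,4,2,2,2]
Step 16: insert aa at [6, 17, 18] -> counters=[1,4,0,0,0,3,2,0,3,3,0,4,1,0,3,1,5,5,3,2,2]
Final counters=[1,4,0,0,0,3,2,0,3,3,0,4,1,0,3,1,5,5,3,2,2] -> 15 nonzero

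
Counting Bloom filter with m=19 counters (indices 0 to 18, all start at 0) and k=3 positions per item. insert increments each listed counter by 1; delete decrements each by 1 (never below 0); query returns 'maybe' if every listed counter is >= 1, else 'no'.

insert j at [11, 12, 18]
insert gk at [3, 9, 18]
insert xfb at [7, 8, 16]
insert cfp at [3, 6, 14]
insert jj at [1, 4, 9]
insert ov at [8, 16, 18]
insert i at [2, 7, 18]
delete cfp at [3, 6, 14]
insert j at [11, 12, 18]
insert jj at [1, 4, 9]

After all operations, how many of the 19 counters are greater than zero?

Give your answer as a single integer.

Step 1: insert j at [11, 12, 18] -> counters=[0,0,0,0,0,0,0,0,0,0,0,1,1,0,0,0,0,0,1]
Step 2: insert gk at [3, 9, 18] -> counters=[0,0,0,1,0,0,0,0,0,1,0,1,1,0,0,0,0,0,2]
Step 3: insert xfb at [7, 8, 16] -> counters=[0,0,0,1,0,0,0,1,1,1,0,1,1,0,0,0,1,0,2]
Step 4: insert cfp at [3, 6, 14] -> counters=[0,0,0,2,0,0,1,1,1,1,0,1,1,0,1,0,1,0,2]
Step 5: insert jj at [1, 4, 9] -> counters=[0,1,0,2,1,0,1,1,1,2,0,1,1,0,1,0,1,0,2]
Step 6: insert ov at [8, 16, 18] -> counters=[0,1,0,2,1,0,1,1,2,2,0,1,1,0,1,0,2,0,3]
Step 7: insert i at [2, 7, 18] -> counters=[0,1,1,2,1,0,1,2,2,2,0,1,1,0,1,0,2,0,4]
Step 8: delete cfp at [3, 6, 14] -> counters=[0,1,1,1,1,0,0,2,2,2,0,1,1,0,0,0,2,0,4]
Step 9: insert j at [11, 12, 18] -> counters=[0,1,1,1,1,0,0,2,2,2,0,2,2,0,0,0,2,0,5]
Step 10: insert jj at [1, 4, 9] -> counters=[0,2,1,1,2,0,0,2,2,3,0,2,2,0,0,0,2,0,5]
Final counters=[0,2,1,1,2,0,0,2,2,3,0,2,2,0,0,0,2,0,5] -> 11 nonzero

Answer: 11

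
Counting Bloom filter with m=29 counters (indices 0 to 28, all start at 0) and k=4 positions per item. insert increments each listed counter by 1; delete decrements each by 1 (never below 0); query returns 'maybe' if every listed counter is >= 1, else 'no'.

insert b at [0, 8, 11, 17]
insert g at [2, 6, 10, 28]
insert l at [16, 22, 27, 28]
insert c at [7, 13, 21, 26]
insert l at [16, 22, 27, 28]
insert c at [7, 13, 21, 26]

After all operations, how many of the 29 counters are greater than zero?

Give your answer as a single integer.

Step 1: insert b at [0, 8, 11, 17] -> counters=[1,0,0,0,0,0,0,0,1,0,0,1,0,0,0,0,0,1,0,0,0,0,0,0,0,0,0,0,0]
Step 2: insert g at [2, 6, 10, 28] -> counters=[1,0,1,0,0,0,1,0,1,0,1,1,0,0,0,0,0,1,0,0,0,0,0,0,0,0,0,0,1]
Step 3: insert l at [16, 22, 27, 28] -> counters=[1,0,1,0,0,0,1,0,1,0,1,1,0,0,0,0,1,1,0,0,0,0,1,0,0,0,0,1,2]
Step 4: insert c at [7, 13, 21, 26] -> counters=[1,0,1,0,0,0,1,1,1,0,1,1,0,1,0,0,1,1,0,0,0,1,1,0,0,0,1,1,2]
Step 5: insert l at [16, 22, 27, 28] -> counters=[1,0,1,0,0,0,1,1,1,0,1,1,0,1,0,0,2,1,0,0,0,1,2,0,0,0,1,2,3]
Step 6: insert c at [7, 13, 21, 26] -> counters=[1,0,1,0,0,0,1,2,1,0,1,1,0,2,0,0,2,1,0,0,0,2,2,0,0,0,2,2,3]
Final counters=[1,0,1,0,0,0,1,2,1,0,1,1,0,2,0,0,2,1,0,0,0,2,2,0,0,0,2,2,3] -> 15 nonzero

Answer: 15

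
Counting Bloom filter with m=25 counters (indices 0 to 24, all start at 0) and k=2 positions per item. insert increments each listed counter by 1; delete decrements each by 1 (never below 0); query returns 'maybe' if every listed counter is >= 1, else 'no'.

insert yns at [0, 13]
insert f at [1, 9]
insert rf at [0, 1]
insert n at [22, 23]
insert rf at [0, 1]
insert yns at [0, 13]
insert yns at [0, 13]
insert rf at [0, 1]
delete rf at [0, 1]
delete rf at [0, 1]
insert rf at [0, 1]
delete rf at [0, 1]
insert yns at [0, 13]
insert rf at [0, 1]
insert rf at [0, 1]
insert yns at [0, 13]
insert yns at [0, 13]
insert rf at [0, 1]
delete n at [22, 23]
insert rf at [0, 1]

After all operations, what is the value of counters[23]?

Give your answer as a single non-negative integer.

Answer: 0

Derivation:
Step 1: insert yns at [0, 13] -> counters=[1,0,0,0,0,0,0,0,0,0,0,0,0,1,0,0,0,0,0,0,0,0,0,0,0]
Step 2: insert f at [1, 9] -> counters=[1,1,0,0,0,0,0,0,0,1,0,0,0,1,0,0,0,0,0,0,0,0,0,0,0]
Step 3: insert rf at [0, 1] -> counters=[2,2,0,0,0,0,0,0,0,1,0,0,0,1,0,0,0,0,0,0,0,0,0,0,0]
Step 4: insert n at [22, 23] -> counters=[2,2,0,0,0,0,0,0,0,1,0,0,0,1,0,0,0,0,0,0,0,0,1,1,0]
Step 5: insert rf at [0, 1] -> counters=[3,3,0,0,0,0,0,0,0,1,0,0,0,1,0,0,0,0,0,0,0,0,1,1,0]
Step 6: insert yns at [0, 13] -> counters=[4,3,0,0,0,0,0,0,0,1,0,0,0,2,0,0,0,0,0,0,0,0,1,1,0]
Step 7: insert yns at [0, 13] -> counters=[5,3,0,0,0,0,0,0,0,1,0,0,0,3,0,0,0,0,0,0,0,0,1,1,0]
Step 8: insert rf at [0, 1] -> counters=[6,4,0,0,0,0,0,0,0,1,0,0,0,3,0,0,0,0,0,0,0,0,1,1,0]
Step 9: delete rf at [0, 1] -> counters=[5,3,0,0,0,0,0,0,0,1,0,0,0,3,0,0,0,0,0,0,0,0,1,1,0]
Step 10: delete rf at [0, 1] -> counters=[4,2,0,0,0,0,0,0,0,1,0,0,0,3,0,0,0,0,0,0,0,0,1,1,0]
Step 11: insert rf at [0, 1] -> counters=[5,3,0,0,0,0,0,0,0,1,0,0,0,3,0,0,0,0,0,0,0,0,1,1,0]
Step 12: delete rf at [0, 1] -> counters=[4,2,0,0,0,0,0,0,0,1,0,0,0,3,0,0,0,0,0,0,0,0,1,1,0]
Step 13: insert yns at [0, 13] -> counters=[5,2,0,0,0,0,0,0,0,1,0,0,0,4,0,0,0,0,0,0,0,0,1,1,0]
Step 14: insert rf at [0, 1] -> counters=[6,3,0,0,0,0,0,0,0,1,0,0,0,4,0,0,0,0,0,0,0,0,1,1,0]
Step 15: insert rf at [0, 1] -> counters=[7,4,0,0,0,0,0,0,0,1,0,0,0,4,0,0,0,0,0,0,0,0,1,1,0]
Step 16: insert yns at [0, 13] -> counters=[8,4,0,0,0,0,0,0,0,1,0,0,0,5,0,0,0,0,0,0,0,0,1,1,0]
Step 17: insert yns at [0, 13] -> counters=[9,4,0,0,0,0,0,0,0,1,0,0,0,6,0,0,0,0,0,0,0,0,1,1,0]
Step 18: insert rf at [0, 1] -> counters=[10,5,0,0,0,0,0,0,0,1,0,0,0,6,0,0,0,0,0,0,0,0,1,1,0]
Step 19: delete n at [22, 23] -> counters=[10,5,0,0,0,0,0,0,0,1,0,0,0,6,0,0,0,0,0,0,0,0,0,0,0]
Step 20: insert rf at [0, 1] -> counters=[11,6,0,0,0,0,0,0,0,1,0,0,0,6,0,0,0,0,0,0,0,0,0,0,0]
Final counters=[11,6,0,0,0,0,0,0,0,1,0,0,0,6,0,0,0,0,0,0,0,0,0,0,0] -> counters[23]=0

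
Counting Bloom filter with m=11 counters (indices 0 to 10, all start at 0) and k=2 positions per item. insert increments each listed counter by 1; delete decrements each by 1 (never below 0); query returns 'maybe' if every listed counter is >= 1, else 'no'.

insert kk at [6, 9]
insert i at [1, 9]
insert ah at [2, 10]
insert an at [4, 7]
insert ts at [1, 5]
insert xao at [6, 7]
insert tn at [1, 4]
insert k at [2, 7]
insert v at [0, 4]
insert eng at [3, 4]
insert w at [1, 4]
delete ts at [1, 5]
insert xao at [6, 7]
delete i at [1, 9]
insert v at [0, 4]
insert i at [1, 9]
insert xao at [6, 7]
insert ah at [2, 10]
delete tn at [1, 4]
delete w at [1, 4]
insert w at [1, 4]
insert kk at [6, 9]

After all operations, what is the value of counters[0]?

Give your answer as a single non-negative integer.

Answer: 2

Derivation:
Step 1: insert kk at [6, 9] -> counters=[0,0,0,0,0,0,1,0,0,1,0]
Step 2: insert i at [1, 9] -> counters=[0,1,0,0,0,0,1,0,0,2,0]
Step 3: insert ah at [2, 10] -> counters=[0,1,1,0,0,0,1,0,0,2,1]
Step 4: insert an at [4, 7] -> counters=[0,1,1,0,1,0,1,1,0,2,1]
Step 5: insert ts at [1, 5] -> counters=[0,2,1,0,1,1,1,1,0,2,1]
Step 6: insert xao at [6, 7] -> counters=[0,2,1,0,1,1,2,2,0,2,1]
Step 7: insert tn at [1, 4] -> counters=[0,3,1,0,2,1,2,2,0,2,1]
Step 8: insert k at [2, 7] -> counters=[0,3,2,0,2,1,2,3,0,2,1]
Step 9: insert v at [0, 4] -> counters=[1,3,2,0,3,1,2,3,0,2,1]
Step 10: insert eng at [3, 4] -> counters=[1,3,2,1,4,1,2,3,0,2,1]
Step 11: insert w at [1, 4] -> counters=[1,4,2,1,5,1,2,3,0,2,1]
Step 12: delete ts at [1, 5] -> counters=[1,3,2,1,5,0,2,3,0,2,1]
Step 13: insert xao at [6, 7] -> counters=[1,3,2,1,5,0,3,4,0,2,1]
Step 14: delete i at [1, 9] -> counters=[1,2,2,1,5,0,3,4,0,1,1]
Step 15: insert v at [0, 4] -> counters=[2,2,2,1,6,0,3,4,0,1,1]
Step 16: insert i at [1, 9] -> counters=[2,3,2,1,6,0,3,4,0,2,1]
Step 17: insert xao at [6, 7] -> counters=[2,3,2,1,6,0,4,5,0,2,1]
Step 18: insert ah at [2, 10] -> counters=[2,3,3,1,6,0,4,5,0,2,2]
Step 19: delete tn at [1, 4] -> counters=[2,2,3,1,5,0,4,5,0,2,2]
Step 20: delete w at [1, 4] -> counters=[2,1,3,1,4,0,4,5,0,2,2]
Step 21: insert w at [1, 4] -> counters=[2,2,3,1,5,0,4,5,0,2,2]
Step 22: insert kk at [6, 9] -> counters=[2,2,3,1,5,0,5,5,0,3,2]
Final counters=[2,2,3,1,5,0,5,5,0,3,2] -> counters[0]=2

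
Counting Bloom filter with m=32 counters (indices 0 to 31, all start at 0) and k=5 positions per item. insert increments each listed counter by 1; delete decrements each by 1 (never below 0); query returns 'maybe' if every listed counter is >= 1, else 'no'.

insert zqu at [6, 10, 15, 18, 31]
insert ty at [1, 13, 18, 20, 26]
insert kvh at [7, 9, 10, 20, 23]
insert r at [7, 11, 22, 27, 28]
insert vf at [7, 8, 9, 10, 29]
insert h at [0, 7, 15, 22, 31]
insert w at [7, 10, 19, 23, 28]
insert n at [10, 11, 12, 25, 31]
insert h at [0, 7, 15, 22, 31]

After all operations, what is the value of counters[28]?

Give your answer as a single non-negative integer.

Answer: 2

Derivation:
Step 1: insert zqu at [6, 10, 15, 18, 31] -> counters=[0,0,0,0,0,0,1,0,0,0,1,0,0,0,0,1,0,0,1,0,0,0,0,0,0,0,0,0,0,0,0,1]
Step 2: insert ty at [1, 13, 18, 20, 26] -> counters=[0,1,0,0,0,0,1,0,0,0,1,0,0,1,0,1,0,0,2,0,1,0,0,0,0,0,1,0,0,0,0,1]
Step 3: insert kvh at [7, 9, 10, 20, 23] -> counters=[0,1,0,0,0,0,1,1,0,1,2,0,0,1,0,1,0,0,2,0,2,0,0,1,0,0,1,0,0,0,0,1]
Step 4: insert r at [7, 11, 22, 27, 28] -> counters=[0,1,0,0,0,0,1,2,0,1,2,1,0,1,0,1,0,0,2,0,2,0,1,1,0,0,1,1,1,0,0,1]
Step 5: insert vf at [7, 8, 9, 10, 29] -> counters=[0,1,0,0,0,0,1,3,1,2,3,1,0,1,0,1,0,0,2,0,2,0,1,1,0,0,1,1,1,1,0,1]
Step 6: insert h at [0, 7, 15, 22, 31] -> counters=[1,1,0,0,0,0,1,4,1,2,3,1,0,1,0,2,0,0,2,0,2,0,2,1,0,0,1,1,1,1,0,2]
Step 7: insert w at [7, 10, 19, 23, 28] -> counters=[1,1,0,0,0,0,1,5,1,2,4,1,0,1,0,2,0,0,2,1,2,0,2,2,0,0,1,1,2,1,0,2]
Step 8: insert n at [10, 11, 12, 25, 31] -> counters=[1,1,0,0,0,0,1,5,1,2,5,2,1,1,0,2,0,0,2,1,2,0,2,2,0,1,1,1,2,1,0,3]
Step 9: insert h at [0, 7, 15, 22, 31] -> counters=[2,1,0,0,0,0,1,6,1,2,5,2,1,1,0,3,0,0,2,1,2,0,3,2,0,1,1,1,2,1,0,4]
Final counters=[2,1,0,0,0,0,1,6,1,2,5,2,1,1,0,3,0,0,2,1,2,0,3,2,0,1,1,1,2,1,0,4] -> counters[28]=2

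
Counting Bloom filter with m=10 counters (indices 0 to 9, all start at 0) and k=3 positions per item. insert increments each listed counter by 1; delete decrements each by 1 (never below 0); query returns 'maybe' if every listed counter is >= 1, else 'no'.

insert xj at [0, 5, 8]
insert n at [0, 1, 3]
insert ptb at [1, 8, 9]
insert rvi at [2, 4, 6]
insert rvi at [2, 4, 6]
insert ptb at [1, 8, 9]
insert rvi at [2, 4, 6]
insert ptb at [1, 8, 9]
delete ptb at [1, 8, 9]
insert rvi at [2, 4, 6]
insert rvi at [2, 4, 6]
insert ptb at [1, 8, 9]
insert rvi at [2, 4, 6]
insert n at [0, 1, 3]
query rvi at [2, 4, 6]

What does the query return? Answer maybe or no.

Answer: maybe

Derivation:
Step 1: insert xj at [0, 5, 8] -> counters=[1,0,0,0,0,1,0,0,1,0]
Step 2: insert n at [0, 1, 3] -> counters=[2,1,0,1,0,1,0,0,1,0]
Step 3: insert ptb at [1, 8, 9] -> counters=[2,2,0,1,0,1,0,0,2,1]
Step 4: insert rvi at [2, 4, 6] -> counters=[2,2,1,1,1,1,1,0,2,1]
Step 5: insert rvi at [2, 4, 6] -> counters=[2,2,2,1,2,1,2,0,2,1]
Step 6: insert ptb at [1, 8, 9] -> counters=[2,3,2,1,2,1,2,0,3,2]
Step 7: insert rvi at [2, 4, 6] -> counters=[2,3,3,1,3,1,3,0,3,2]
Step 8: insert ptb at [1, 8, 9] -> counters=[2,4,3,1,3,1,3,0,4,3]
Step 9: delete ptb at [1, 8, 9] -> counters=[2,3,3,1,3,1,3,0,3,2]
Step 10: insert rvi at [2, 4, 6] -> counters=[2,3,4,1,4,1,4,0,3,2]
Step 11: insert rvi at [2, 4, 6] -> counters=[2,3,5,1,5,1,5,0,3,2]
Step 12: insert ptb at [1, 8, 9] -> counters=[2,4,5,1,5,1,5,0,4,3]
Step 13: insert rvi at [2, 4, 6] -> counters=[2,4,6,1,6,1,6,0,4,3]
Step 14: insert n at [0, 1, 3] -> counters=[3,5,6,2,6,1,6,0,4,3]
Query rvi: check counters[2]=6 counters[4]=6 counters[6]=6 -> maybe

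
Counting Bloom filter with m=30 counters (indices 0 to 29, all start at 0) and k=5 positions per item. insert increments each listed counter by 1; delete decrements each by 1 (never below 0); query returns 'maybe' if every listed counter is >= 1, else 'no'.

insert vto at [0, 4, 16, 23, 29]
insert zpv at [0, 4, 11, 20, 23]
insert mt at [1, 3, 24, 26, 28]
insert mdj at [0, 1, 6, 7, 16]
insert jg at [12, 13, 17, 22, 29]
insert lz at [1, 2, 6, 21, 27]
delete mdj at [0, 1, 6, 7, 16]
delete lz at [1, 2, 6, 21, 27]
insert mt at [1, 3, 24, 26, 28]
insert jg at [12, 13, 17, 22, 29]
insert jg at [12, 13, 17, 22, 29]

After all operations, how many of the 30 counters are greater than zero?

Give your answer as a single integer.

Answer: 16

Derivation:
Step 1: insert vto at [0, 4, 16, 23, 29] -> counters=[1,0,0,0,1,0,0,0,0,0,0,0,0,0,0,0,1,0,0,0,0,0,0,1,0,0,0,0,0,1]
Step 2: insert zpv at [0, 4, 11, 20, 23] -> counters=[2,0,0,0,2,0,0,0,0,0,0,1,0,0,0,0,1,0,0,0,1,0,0,2,0,0,0,0,0,1]
Step 3: insert mt at [1, 3, 24, 26, 28] -> counters=[2,1,0,1,2,0,0,0,0,0,0,1,0,0,0,0,1,0,0,0,1,0,0,2,1,0,1,0,1,1]
Step 4: insert mdj at [0, 1, 6, 7, 16] -> counters=[3,2,0,1,2,0,1,1,0,0,0,1,0,0,0,0,2,0,0,0,1,0,0,2,1,0,1,0,1,1]
Step 5: insert jg at [12, 13, 17, 22, 29] -> counters=[3,2,0,1,2,0,1,1,0,0,0,1,1,1,0,0,2,1,0,0,1,0,1,2,1,0,1,0,1,2]
Step 6: insert lz at [1, 2, 6, 21, 27] -> counters=[3,3,1,1,2,0,2,1,0,0,0,1,1,1,0,0,2,1,0,0,1,1,1,2,1,0,1,1,1,2]
Step 7: delete mdj at [0, 1, 6, 7, 16] -> counters=[2,2,1,1,2,0,1,0,0,0,0,1,1,1,0,0,1,1,0,0,1,1,1,2,1,0,1,1,1,2]
Step 8: delete lz at [1, 2, 6, 21, 27] -> counters=[2,1,0,1,2,0,0,0,0,0,0,1,1,1,0,0,1,1,0,0,1,0,1,2,1,0,1,0,1,2]
Step 9: insert mt at [1, 3, 24, 26, 28] -> counters=[2,2,0,2,2,0,0,0,0,0,0,1,1,1,0,0,1,1,0,0,1,0,1,2,2,0,2,0,2,2]
Step 10: insert jg at [12, 13, 17, 22, 29] -> counters=[2,2,0,2,2,0,0,0,0,0,0,1,2,2,0,0,1,2,0,0,1,0,2,2,2,0,2,0,2,3]
Step 11: insert jg at [12, 13, 17, 22, 29] -> counters=[2,2,0,2,2,0,0,0,0,0,0,1,3,3,0,0,1,3,0,0,1,0,3,2,2,0,2,0,2,4]
Final counters=[2,2,0,2,2,0,0,0,0,0,0,1,3,3,0,0,1,3,0,0,1,0,3,2,2,0,2,0,2,4] -> 16 nonzero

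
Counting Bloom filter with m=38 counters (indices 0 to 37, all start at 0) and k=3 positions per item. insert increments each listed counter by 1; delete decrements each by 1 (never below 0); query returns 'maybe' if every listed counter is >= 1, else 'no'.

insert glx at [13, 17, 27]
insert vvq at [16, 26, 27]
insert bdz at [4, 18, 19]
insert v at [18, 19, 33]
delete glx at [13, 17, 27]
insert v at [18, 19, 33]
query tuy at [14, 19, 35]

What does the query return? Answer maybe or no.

Answer: no

Derivation:
Step 1: insert glx at [13, 17, 27] -> counters=[0,0,0,0,0,0,0,0,0,0,0,0,0,1,0,0,0,1,0,0,0,0,0,0,0,0,0,1,0,0,0,0,0,0,0,0,0,0]
Step 2: insert vvq at [16, 26, 27] -> counters=[0,0,0,0,0,0,0,0,0,0,0,0,0,1,0,0,1,1,0,0,0,0,0,0,0,0,1,2,0,0,0,0,0,0,0,0,0,0]
Step 3: insert bdz at [4, 18, 19] -> counters=[0,0,0,0,1,0,0,0,0,0,0,0,0,1,0,0,1,1,1,1,0,0,0,0,0,0,1,2,0,0,0,0,0,0,0,0,0,0]
Step 4: insert v at [18, 19, 33] -> counters=[0,0,0,0,1,0,0,0,0,0,0,0,0,1,0,0,1,1,2,2,0,0,0,0,0,0,1,2,0,0,0,0,0,1,0,0,0,0]
Step 5: delete glx at [13, 17, 27] -> counters=[0,0,0,0,1,0,0,0,0,0,0,0,0,0,0,0,1,0,2,2,0,0,0,0,0,0,1,1,0,0,0,0,0,1,0,0,0,0]
Step 6: insert v at [18, 19, 33] -> counters=[0,0,0,0,1,0,0,0,0,0,0,0,0,0,0,0,1,0,3,3,0,0,0,0,0,0,1,1,0,0,0,0,0,2,0,0,0,0]
Query tuy: check counters[14]=0 counters[19]=3 counters[35]=0 -> no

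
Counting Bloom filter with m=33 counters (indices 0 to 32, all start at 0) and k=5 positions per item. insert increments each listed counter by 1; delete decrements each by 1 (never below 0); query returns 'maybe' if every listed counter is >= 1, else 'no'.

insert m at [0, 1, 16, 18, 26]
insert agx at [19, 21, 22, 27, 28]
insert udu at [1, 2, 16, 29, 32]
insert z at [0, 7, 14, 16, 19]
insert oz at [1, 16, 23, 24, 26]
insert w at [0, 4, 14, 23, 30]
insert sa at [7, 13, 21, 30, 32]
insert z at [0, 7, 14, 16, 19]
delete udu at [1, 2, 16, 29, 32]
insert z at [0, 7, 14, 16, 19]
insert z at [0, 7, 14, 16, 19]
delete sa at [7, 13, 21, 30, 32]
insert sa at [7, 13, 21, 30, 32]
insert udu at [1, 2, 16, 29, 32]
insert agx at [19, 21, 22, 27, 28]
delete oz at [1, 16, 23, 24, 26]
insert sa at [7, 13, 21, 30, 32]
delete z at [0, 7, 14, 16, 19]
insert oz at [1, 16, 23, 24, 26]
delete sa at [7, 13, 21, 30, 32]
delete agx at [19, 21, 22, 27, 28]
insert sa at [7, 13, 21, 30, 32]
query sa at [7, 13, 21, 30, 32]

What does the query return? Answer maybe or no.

Step 1: insert m at [0, 1, 16, 18, 26] -> counters=[1,1,0,0,0,0,0,0,0,0,0,0,0,0,0,0,1,0,1,0,0,0,0,0,0,0,1,0,0,0,0,0,0]
Step 2: insert agx at [19, 21, 22, 27, 28] -> counters=[1,1,0,0,0,0,0,0,0,0,0,0,0,0,0,0,1,0,1,1,0,1,1,0,0,0,1,1,1,0,0,0,0]
Step 3: insert udu at [1, 2, 16, 29, 32] -> counters=[1,2,1,0,0,0,0,0,0,0,0,0,0,0,0,0,2,0,1,1,0,1,1,0,0,0,1,1,1,1,0,0,1]
Step 4: insert z at [0, 7, 14, 16, 19] -> counters=[2,2,1,0,0,0,0,1,0,0,0,0,0,0,1,0,3,0,1,2,0,1,1,0,0,0,1,1,1,1,0,0,1]
Step 5: insert oz at [1, 16, 23, 24, 26] -> counters=[2,3,1,0,0,0,0,1,0,0,0,0,0,0,1,0,4,0,1,2,0,1,1,1,1,0,2,1,1,1,0,0,1]
Step 6: insert w at [0, 4, 14, 23, 30] -> counters=[3,3,1,0,1,0,0,1,0,0,0,0,0,0,2,0,4,0,1,2,0,1,1,2,1,0,2,1,1,1,1,0,1]
Step 7: insert sa at [7, 13, 21, 30, 32] -> counters=[3,3,1,0,1,0,0,2,0,0,0,0,0,1,2,0,4,0,1,2,0,2,1,2,1,0,2,1,1,1,2,0,2]
Step 8: insert z at [0, 7, 14, 16, 19] -> counters=[4,3,1,0,1,0,0,3,0,0,0,0,0,1,3,0,5,0,1,3,0,2,1,2,1,0,2,1,1,1,2,0,2]
Step 9: delete udu at [1, 2, 16, 29, 32] -> counters=[4,2,0,0,1,0,0,3,0,0,0,0,0,1,3,0,4,0,1,3,0,2,1,2,1,0,2,1,1,0,2,0,1]
Step 10: insert z at [0, 7, 14, 16, 19] -> counters=[5,2,0,0,1,0,0,4,0,0,0,0,0,1,4,0,5,0,1,4,0,2,1,2,1,0,2,1,1,0,2,0,1]
Step 11: insert z at [0, 7, 14, 16, 19] -> counters=[6,2,0,0,1,0,0,5,0,0,0,0,0,1,5,0,6,0,1,5,0,2,1,2,1,0,2,1,1,0,2,0,1]
Step 12: delete sa at [7, 13, 21, 30, 32] -> counters=[6,2,0,0,1,0,0,4,0,0,0,0,0,0,5,0,6,0,1,5,0,1,1,2,1,0,2,1,1,0,1,0,0]
Step 13: insert sa at [7, 13, 21, 30, 32] -> counters=[6,2,0,0,1,0,0,5,0,0,0,0,0,1,5,0,6,0,1,5,0,2,1,2,1,0,2,1,1,0,2,0,1]
Step 14: insert udu at [1, 2, 16, 29, 32] -> counters=[6,3,1,0,1,0,0,5,0,0,0,0,0,1,5,0,7,0,1,5,0,2,1,2,1,0,2,1,1,1,2,0,2]
Step 15: insert agx at [19, 21, 22, 27, 28] -> counters=[6,3,1,0,1,0,0,5,0,0,0,0,0,1,5,0,7,0,1,6,0,3,2,2,1,0,2,2,2,1,2,0,2]
Step 16: delete oz at [1, 16, 23, 24, 26] -> counters=[6,2,1,0,1,0,0,5,0,0,0,0,0,1,5,0,6,0,1,6,0,3,2,1,0,0,1,2,2,1,2,0,2]
Step 17: insert sa at [7, 13, 21, 30, 32] -> counters=[6,2,1,0,1,0,0,6,0,0,0,0,0,2,5,0,6,0,1,6,0,4,2,1,0,0,1,2,2,1,3,0,3]
Step 18: delete z at [0, 7, 14, 16, 19] -> counters=[5,2,1,0,1,0,0,5,0,0,0,0,0,2,4,0,5,0,1,5,0,4,2,1,0,0,1,2,2,1,3,0,3]
Step 19: insert oz at [1, 16, 23, 24, 26] -> counters=[5,3,1,0,1,0,0,5,0,0,0,0,0,2,4,0,6,0,1,5,0,4,2,2,1,0,2,2,2,1,3,0,3]
Step 20: delete sa at [7, 13, 21, 30, 32] -> counters=[5,3,1,0,1,0,0,4,0,0,0,0,0,1,4,0,6,0,1,5,0,3,2,2,1,0,2,2,2,1,2,0,2]
Step 21: delete agx at [19, 21, 22, 27, 28] -> counters=[5,3,1,0,1,0,0,4,0,0,0,0,0,1,4,0,6,0,1,4,0,2,1,2,1,0,2,1,1,1,2,0,2]
Step 22: insert sa at [7, 13, 21, 30, 32] -> counters=[5,3,1,0,1,0,0,5,0,0,0,0,0,2,4,0,6,0,1,4,0,3,1,2,1,0,2,1,1,1,3,0,3]
Query sa: check counters[7]=5 counters[13]=2 counters[21]=3 counters[30]=3 counters[32]=3 -> maybe

Answer: maybe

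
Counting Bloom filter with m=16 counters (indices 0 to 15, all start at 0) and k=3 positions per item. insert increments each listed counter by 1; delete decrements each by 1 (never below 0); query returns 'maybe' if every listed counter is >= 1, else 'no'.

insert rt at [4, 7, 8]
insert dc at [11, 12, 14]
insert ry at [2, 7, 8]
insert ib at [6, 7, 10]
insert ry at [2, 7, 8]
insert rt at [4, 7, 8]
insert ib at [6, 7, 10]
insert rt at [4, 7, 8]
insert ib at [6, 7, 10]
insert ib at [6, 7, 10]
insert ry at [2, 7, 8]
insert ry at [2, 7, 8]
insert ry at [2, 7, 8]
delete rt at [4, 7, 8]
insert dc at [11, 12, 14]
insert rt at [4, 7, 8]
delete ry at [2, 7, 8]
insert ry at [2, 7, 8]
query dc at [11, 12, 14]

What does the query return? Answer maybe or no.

Answer: maybe

Derivation:
Step 1: insert rt at [4, 7, 8] -> counters=[0,0,0,0,1,0,0,1,1,0,0,0,0,0,0,0]
Step 2: insert dc at [11, 12, 14] -> counters=[0,0,0,0,1,0,0,1,1,0,0,1,1,0,1,0]
Step 3: insert ry at [2, 7, 8] -> counters=[0,0,1,0,1,0,0,2,2,0,0,1,1,0,1,0]
Step 4: insert ib at [6, 7, 10] -> counters=[0,0,1,0,1,0,1,3,2,0,1,1,1,0,1,0]
Step 5: insert ry at [2, 7, 8] -> counters=[0,0,2,0,1,0,1,4,3,0,1,1,1,0,1,0]
Step 6: insert rt at [4, 7, 8] -> counters=[0,0,2,0,2,0,1,5,4,0,1,1,1,0,1,0]
Step 7: insert ib at [6, 7, 10] -> counters=[0,0,2,0,2,0,2,6,4,0,2,1,1,0,1,0]
Step 8: insert rt at [4, 7, 8] -> counters=[0,0,2,0,3,0,2,7,5,0,2,1,1,0,1,0]
Step 9: insert ib at [6, 7, 10] -> counters=[0,0,2,0,3,0,3,8,5,0,3,1,1,0,1,0]
Step 10: insert ib at [6, 7, 10] -> counters=[0,0,2,0,3,0,4,9,5,0,4,1,1,0,1,0]
Step 11: insert ry at [2, 7, 8] -> counters=[0,0,3,0,3,0,4,10,6,0,4,1,1,0,1,0]
Step 12: insert ry at [2, 7, 8] -> counters=[0,0,4,0,3,0,4,11,7,0,4,1,1,0,1,0]
Step 13: insert ry at [2, 7, 8] -> counters=[0,0,5,0,3,0,4,12,8,0,4,1,1,0,1,0]
Step 14: delete rt at [4, 7, 8] -> counters=[0,0,5,0,2,0,4,11,7,0,4,1,1,0,1,0]
Step 15: insert dc at [11, 12, 14] -> counters=[0,0,5,0,2,0,4,11,7,0,4,2,2,0,2,0]
Step 16: insert rt at [4, 7, 8] -> counters=[0,0,5,0,3,0,4,12,8,0,4,2,2,0,2,0]
Step 17: delete ry at [2, 7, 8] -> counters=[0,0,4,0,3,0,4,11,7,0,4,2,2,0,2,0]
Step 18: insert ry at [2, 7, 8] -> counters=[0,0,5,0,3,0,4,12,8,0,4,2,2,0,2,0]
Query dc: check counters[11]=2 counters[12]=2 counters[14]=2 -> maybe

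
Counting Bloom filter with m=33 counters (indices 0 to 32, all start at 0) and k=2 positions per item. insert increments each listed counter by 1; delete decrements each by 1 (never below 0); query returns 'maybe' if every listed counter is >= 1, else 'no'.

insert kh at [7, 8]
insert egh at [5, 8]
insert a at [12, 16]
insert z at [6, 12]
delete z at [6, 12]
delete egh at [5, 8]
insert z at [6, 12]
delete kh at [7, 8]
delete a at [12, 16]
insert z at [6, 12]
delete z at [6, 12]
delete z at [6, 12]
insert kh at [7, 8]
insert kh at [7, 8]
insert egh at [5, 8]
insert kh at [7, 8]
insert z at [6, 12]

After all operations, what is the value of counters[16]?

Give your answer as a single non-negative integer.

Answer: 0

Derivation:
Step 1: insert kh at [7, 8] -> counters=[0,0,0,0,0,0,0,1,1,0,0,0,0,0,0,0,0,0,0,0,0,0,0,0,0,0,0,0,0,0,0,0,0]
Step 2: insert egh at [5, 8] -> counters=[0,0,0,0,0,1,0,1,2,0,0,0,0,0,0,0,0,0,0,0,0,0,0,0,0,0,0,0,0,0,0,0,0]
Step 3: insert a at [12, 16] -> counters=[0,0,0,0,0,1,0,1,2,0,0,0,1,0,0,0,1,0,0,0,0,0,0,0,0,0,0,0,0,0,0,0,0]
Step 4: insert z at [6, 12] -> counters=[0,0,0,0,0,1,1,1,2,0,0,0,2,0,0,0,1,0,0,0,0,0,0,0,0,0,0,0,0,0,0,0,0]
Step 5: delete z at [6, 12] -> counters=[0,0,0,0,0,1,0,1,2,0,0,0,1,0,0,0,1,0,0,0,0,0,0,0,0,0,0,0,0,0,0,0,0]
Step 6: delete egh at [5, 8] -> counters=[0,0,0,0,0,0,0,1,1,0,0,0,1,0,0,0,1,0,0,0,0,0,0,0,0,0,0,0,0,0,0,0,0]
Step 7: insert z at [6, 12] -> counters=[0,0,0,0,0,0,1,1,1,0,0,0,2,0,0,0,1,0,0,0,0,0,0,0,0,0,0,0,0,0,0,0,0]
Step 8: delete kh at [7, 8] -> counters=[0,0,0,0,0,0,1,0,0,0,0,0,2,0,0,0,1,0,0,0,0,0,0,0,0,0,0,0,0,0,0,0,0]
Step 9: delete a at [12, 16] -> counters=[0,0,0,0,0,0,1,0,0,0,0,0,1,0,0,0,0,0,0,0,0,0,0,0,0,0,0,0,0,0,0,0,0]
Step 10: insert z at [6, 12] -> counters=[0,0,0,0,0,0,2,0,0,0,0,0,2,0,0,0,0,0,0,0,0,0,0,0,0,0,0,0,0,0,0,0,0]
Step 11: delete z at [6, 12] -> counters=[0,0,0,0,0,0,1,0,0,0,0,0,1,0,0,0,0,0,0,0,0,0,0,0,0,0,0,0,0,0,0,0,0]
Step 12: delete z at [6, 12] -> counters=[0,0,0,0,0,0,0,0,0,0,0,0,0,0,0,0,0,0,0,0,0,0,0,0,0,0,0,0,0,0,0,0,0]
Step 13: insert kh at [7, 8] -> counters=[0,0,0,0,0,0,0,1,1,0,0,0,0,0,0,0,0,0,0,0,0,0,0,0,0,0,0,0,0,0,0,0,0]
Step 14: insert kh at [7, 8] -> counters=[0,0,0,0,0,0,0,2,2,0,0,0,0,0,0,0,0,0,0,0,0,0,0,0,0,0,0,0,0,0,0,0,0]
Step 15: insert egh at [5, 8] -> counters=[0,0,0,0,0,1,0,2,3,0,0,0,0,0,0,0,0,0,0,0,0,0,0,0,0,0,0,0,0,0,0,0,0]
Step 16: insert kh at [7, 8] -> counters=[0,0,0,0,0,1,0,3,4,0,0,0,0,0,0,0,0,0,0,0,0,0,0,0,0,0,0,0,0,0,0,0,0]
Step 17: insert z at [6, 12] -> counters=[0,0,0,0,0,1,1,3,4,0,0,0,1,0,0,0,0,0,0,0,0,0,0,0,0,0,0,0,0,0,0,0,0]
Final counters=[0,0,0,0,0,1,1,3,4,0,0,0,1,0,0,0,0,0,0,0,0,0,0,0,0,0,0,0,0,0,0,0,0] -> counters[16]=0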